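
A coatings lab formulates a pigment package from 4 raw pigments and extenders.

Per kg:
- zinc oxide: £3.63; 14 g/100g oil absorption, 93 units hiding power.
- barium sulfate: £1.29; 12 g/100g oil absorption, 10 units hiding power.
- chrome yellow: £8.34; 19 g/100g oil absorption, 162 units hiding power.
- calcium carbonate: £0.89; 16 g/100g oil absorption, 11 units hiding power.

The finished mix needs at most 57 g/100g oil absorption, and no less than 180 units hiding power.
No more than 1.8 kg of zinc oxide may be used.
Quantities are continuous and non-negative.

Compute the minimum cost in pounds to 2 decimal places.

This is a linear program. Let x1 = kg of zinc oxide, x2 = kg of barium sulfate, x3 = kg of chrome yellow, x4 = kg of calcium carbonate.
Minimize 3.63x1 + 1.29x2 + 8.34x3 + 0.89x4 s.t.:
  14x1 + 12x2 + 19x3 + 16x4 ≤ 57   (oil absorption)
  93x1 + 10x2 + 162x3 + 11x4 ≥ 180   (hiding power)
  x1 ≤ 1.8
  x1, x2, x3, x4 ≥ 0.
The optimal basis is {zinc oxide, chrome yellow}; barium sulfate, calcium carbonate drop out. There the hiding power and the zinc oxide cap constraints are tight.
Solving gives x1 = 1.8, x3 = 0.07778.
Objective = 3.63·1.8 + 8.34·0.07778 = 7.1827.

£7.18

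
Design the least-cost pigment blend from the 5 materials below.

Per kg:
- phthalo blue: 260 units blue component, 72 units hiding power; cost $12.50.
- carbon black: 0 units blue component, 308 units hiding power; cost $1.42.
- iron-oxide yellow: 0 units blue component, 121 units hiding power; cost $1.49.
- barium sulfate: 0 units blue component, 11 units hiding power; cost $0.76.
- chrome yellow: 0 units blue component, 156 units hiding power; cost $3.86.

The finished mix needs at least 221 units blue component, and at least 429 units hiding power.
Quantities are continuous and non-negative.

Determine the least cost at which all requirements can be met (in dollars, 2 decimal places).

$12.32

This is a linear program. Let x1 = kg of phthalo blue, x2 = kg of carbon black, x3 = kg of iron-oxide yellow, x4 = kg of barium sulfate, x5 = kg of chrome yellow.
Minimise 12.5x1 + 1.42x2 + 1.49x3 + 0.76x4 + 3.86x5 s.t.:
  260x1 ≥ 221   (blue component)
  72x1 + 308x2 + 121x3 + 11x4 + 156x5 ≥ 429   (hiding power)
  x1, x2, x3, x4, x5 ≥ 0.
The cheapest feasible vertex uses only phthalo blue, carbon black; iron-oxide yellow, barium sulfate, chrome yellow are not used. There the blue component and hiding power constraints are tight.
Solving gives x1 = 0.85, x2 = 1.194.
Hence cost = 12.5·0.85 + 1.42·1.194 = $12.3205.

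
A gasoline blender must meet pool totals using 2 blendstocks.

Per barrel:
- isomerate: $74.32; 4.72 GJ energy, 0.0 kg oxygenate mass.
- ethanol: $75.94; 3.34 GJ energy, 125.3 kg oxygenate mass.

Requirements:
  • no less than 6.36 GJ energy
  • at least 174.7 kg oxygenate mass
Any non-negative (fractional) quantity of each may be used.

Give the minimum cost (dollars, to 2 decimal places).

$132.70

Let x1 = barrels of isomerate, x2 = barrels of ethanol.
min 74.32x1 + 75.94x2 s.t.:
  4.72x1 + 3.34x2 ≥ 6.36   (energy)
  125.3x2 ≥ 174.7   (oxygenate mass)
  x1, x2 ≥ 0.
Both inputs are positive at the optimum. The energy and oxygenate mass requirements are met with equality.
Optimal quantities: isomerate = 0.36085 barrels, ethanol = 1.3943 barrels.
Cost = 74.32·0.36085 + 75.94·1.3943 = 132.7015.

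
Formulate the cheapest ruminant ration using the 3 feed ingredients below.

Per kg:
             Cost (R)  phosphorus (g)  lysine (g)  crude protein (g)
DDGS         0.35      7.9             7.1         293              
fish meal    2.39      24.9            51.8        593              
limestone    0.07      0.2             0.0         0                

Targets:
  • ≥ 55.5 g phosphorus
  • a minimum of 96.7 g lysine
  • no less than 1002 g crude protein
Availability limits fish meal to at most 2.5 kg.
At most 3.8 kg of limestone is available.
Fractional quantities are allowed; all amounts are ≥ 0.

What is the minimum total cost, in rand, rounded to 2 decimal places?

R4.51

Let x1 = kg of DDGS, x2 = kg of fish meal, x3 = kg of limestone.
min 0.35x1 + 2.39x2 + 0.07x3 s.t.:
  7.9x1 + 24.9x2 + 0.2x3 ≥ 55.5   (phosphorus)
  7.1x1 + 51.8x2 ≥ 96.7   (lysine)
  293x1 + 593x2 ≥ 1002   (crude protein)
  x2 ≤ 2.5
  x3 ≤ 3.8
  x1, x2, x3 ≥ 0.
The minimum-cost mix takes nothing from limestone — only DDGS, fish meal. Binding constraints: phosphorus and lysine.
Optimal quantities: DDGS = 2.01 kg, fish meal = 1.591 kg.
Objective = 0.35·2.01 + 2.39·1.591 = 4.5060.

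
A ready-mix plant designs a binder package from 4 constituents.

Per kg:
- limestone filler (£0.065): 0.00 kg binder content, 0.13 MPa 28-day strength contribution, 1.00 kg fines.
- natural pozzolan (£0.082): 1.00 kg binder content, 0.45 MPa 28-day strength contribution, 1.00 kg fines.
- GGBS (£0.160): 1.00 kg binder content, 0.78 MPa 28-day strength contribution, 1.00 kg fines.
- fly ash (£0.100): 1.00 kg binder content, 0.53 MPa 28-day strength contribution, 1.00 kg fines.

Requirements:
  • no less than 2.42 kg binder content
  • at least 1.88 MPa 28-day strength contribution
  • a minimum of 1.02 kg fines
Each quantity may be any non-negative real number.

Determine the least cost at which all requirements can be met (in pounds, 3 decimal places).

Let x1 = kg of limestone filler, x2 = kg of natural pozzolan, x3 = kg of GGBS, x4 = kg of fly ash.
Minimise 0.065x1 + 0.082x2 + 0.16x3 + 0.1x4 with:
  1x2 + 1x3 + 1x4 ≥ 2.42   (binder content)
  0.13x1 + 0.45x2 + 0.78x3 + 0.53x4 ≥ 1.88   (28-day strength contribution)
  1x1 + 1x2 + 1x3 + 1x4 ≥ 1.02   (fines)
  x1, x2, x3, x4 ≥ 0.
At the optimum only natural pozzolan is positive (limestone filler, GGBS, fly ash = 0). There the 28-day strength contribution constraint is tight.
Solving gives x2 = 4.178.
Cost = 0.082·4.178 = 0.34260.

£0.343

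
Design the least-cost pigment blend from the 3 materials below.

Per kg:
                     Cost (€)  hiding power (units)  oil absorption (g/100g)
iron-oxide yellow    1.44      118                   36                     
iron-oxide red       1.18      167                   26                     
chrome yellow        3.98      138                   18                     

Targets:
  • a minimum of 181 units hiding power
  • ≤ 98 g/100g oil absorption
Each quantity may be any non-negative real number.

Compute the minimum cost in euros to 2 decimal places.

€1.28

Let x1 = kg of iron-oxide yellow, x2 = kg of iron-oxide red, x3 = kg of chrome yellow.
Minimise 1.44x1 + 1.18x2 + 3.98x3 with:
  118x1 + 167x2 + 138x3 ≥ 181   (hiding power)
  36x1 + 26x2 + 18x3 ≤ 98   (oil absorption)
  x1, x2, x3 ≥ 0.
At the optimum only iron-oxide red is positive (iron-oxide yellow, chrome yellow = 0). There the hiding power constraint is tight.
Solving gives x2 = 1.084.
Hence cost = 1.18·1.084 = €1.2791.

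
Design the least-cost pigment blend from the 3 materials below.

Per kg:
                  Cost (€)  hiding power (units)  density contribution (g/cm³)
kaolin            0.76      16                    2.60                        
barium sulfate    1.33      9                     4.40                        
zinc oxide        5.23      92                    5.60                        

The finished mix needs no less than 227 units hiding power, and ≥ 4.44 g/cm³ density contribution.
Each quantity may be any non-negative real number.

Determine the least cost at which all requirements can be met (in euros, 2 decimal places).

€10.78

Set it up as a linear program. Let x1 = kg of kaolin, x2 = kg of barium sulfate, x3 = kg of zinc oxide.
Minimize 0.76x1 + 1.33x2 + 5.23x3 subject to:
  16x1 + 9x2 + 92x3 ≥ 227   (hiding power)
  2.6x1 + 4.4x2 + 5.6x3 ≥ 4.44   (density contribution)
  x1, x2, x3 ≥ 0.
At the optimum only kaolin is positive (barium sulfate, zinc oxide = 0). There the hiding power constraint is tight.
So kaolin = 14.19 kg.
Total cost: 0.76·14.19 = 10.7844.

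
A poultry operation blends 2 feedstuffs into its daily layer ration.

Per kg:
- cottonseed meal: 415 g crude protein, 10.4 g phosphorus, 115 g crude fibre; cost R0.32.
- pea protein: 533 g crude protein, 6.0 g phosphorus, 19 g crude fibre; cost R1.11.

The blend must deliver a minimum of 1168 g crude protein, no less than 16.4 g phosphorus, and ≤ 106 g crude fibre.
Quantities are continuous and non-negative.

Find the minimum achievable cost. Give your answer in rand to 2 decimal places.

R2.08

Treat it as an LP. Let x1 = kg of cottonseed meal, x2 = kg of pea protein.
min 0.32x1 + 1.11x2 subject to:
  415x1 + 533x2 ≥ 1168   (crude protein)
  10.4x1 + 6x2 ≥ 16.4   (phosphorus)
  115x1 + 19x2 ≤ 106   (crude fibre)
  x1, x2 ≥ 0.
Both inputs are positive at the optimum. The crude protein and crude fibre requirements are met with equality.
Solving gives x1 = 0.6423, x2 = 1.691.
Cost = 0.32·0.6423 + 1.11·1.691 = 2.0825.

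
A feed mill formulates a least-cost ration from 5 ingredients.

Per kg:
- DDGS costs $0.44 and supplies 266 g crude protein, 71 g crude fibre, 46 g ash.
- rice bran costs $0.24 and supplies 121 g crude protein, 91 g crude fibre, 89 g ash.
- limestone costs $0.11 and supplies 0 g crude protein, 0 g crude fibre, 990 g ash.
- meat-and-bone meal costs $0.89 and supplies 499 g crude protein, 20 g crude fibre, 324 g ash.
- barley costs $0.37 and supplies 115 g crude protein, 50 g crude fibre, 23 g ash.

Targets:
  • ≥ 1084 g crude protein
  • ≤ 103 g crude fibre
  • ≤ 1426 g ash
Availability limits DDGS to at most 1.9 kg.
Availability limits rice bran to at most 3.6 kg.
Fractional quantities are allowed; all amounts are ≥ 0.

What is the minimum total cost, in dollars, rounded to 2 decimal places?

This is a linear program. Let x1 = kg of DDGS, x2 = kg of rice bran, x3 = kg of limestone, x4 = kg of meat-and-bone meal, x5 = kg of barley.
Minimise 0.44x1 + 0.24x2 + 0.11x3 + 0.89x4 + 0.37x5 with:
  266x1 + 121x2 + 499x4 + 115x5 ≥ 1084   (crude protein)
  71x1 + 91x2 + 20x4 + 50x5 ≤ 103   (crude fibre)
  46x1 + 89x2 + 990x3 + 324x4 + 23x5 ≤ 1426   (ash)
  x1 ≤ 1.9
  x2 ≤ 3.6
  x1, x2, x3, x4, x5 ≥ 0.
The optimal basis is {DDGS, meat-and-bone meal}; rice bran, limestone, barley drop out. There the crude protein and crude fibre constraints are tight.
So DDGS = 0.987 kg, meat-and-bone meal = 1.646 kg.
Hence cost = 0.44·0.987 + 0.89·1.646 = $1.8992.

$1.90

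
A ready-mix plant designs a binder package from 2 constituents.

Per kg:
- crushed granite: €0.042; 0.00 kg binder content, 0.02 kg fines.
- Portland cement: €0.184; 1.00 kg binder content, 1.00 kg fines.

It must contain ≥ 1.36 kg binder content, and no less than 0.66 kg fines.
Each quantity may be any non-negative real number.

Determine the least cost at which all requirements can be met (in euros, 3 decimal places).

Let x1 = kg of crushed granite, x2 = kg of Portland cement.
Minimize 0.042x1 + 0.184x2 with:
  1x2 ≥ 1.36   (binder content)
  0.02x1 + 1x2 ≥ 0.66   (fines)
  x1, x2 ≥ 0.
At the optimum only Portland cement is positive (crushed granite = 0). There the binder content constraint is tight.
So Portland cement = 1.36 kg.
Hence cost = 0.184·1.36 = €0.25024.

€0.250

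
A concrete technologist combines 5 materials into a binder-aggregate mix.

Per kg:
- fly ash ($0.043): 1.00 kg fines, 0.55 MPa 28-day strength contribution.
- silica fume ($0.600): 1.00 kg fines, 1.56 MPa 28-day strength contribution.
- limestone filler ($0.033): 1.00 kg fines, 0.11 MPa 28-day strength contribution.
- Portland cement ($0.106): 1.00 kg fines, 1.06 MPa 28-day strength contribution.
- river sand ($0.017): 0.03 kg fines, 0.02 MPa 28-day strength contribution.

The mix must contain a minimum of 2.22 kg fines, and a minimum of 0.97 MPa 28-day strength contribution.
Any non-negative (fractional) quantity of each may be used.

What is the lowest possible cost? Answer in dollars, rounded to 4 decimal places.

$0.0898

Let x1 = kg of fly ash, x2 = kg of silica fume, x3 = kg of limestone filler, x4 = kg of Portland cement, x5 = kg of river sand.
min 0.043x1 + 0.6x2 + 0.033x3 + 0.106x4 + 0.017x5 with:
  1x1 + 1x2 + 1x3 + 1x4 + 0.03x5 ≥ 2.22   (fines)
  0.55x1 + 1.56x2 + 0.11x3 + 1.06x4 + 0.02x5 ≥ 0.97   (28-day strength contribution)
  x1, x2, x3, x4, x5 ≥ 0.
The minimum-cost mix takes nothing from silica fume, Portland cement, river sand — only fly ash, limestone filler. The fines and 28-day strength contribution requirements are met with equality.
Solving gives x1 = 1.65, x3 = 0.5705.
Hence cost = 0.043·1.65 + 0.033·0.5705 = $0.089777.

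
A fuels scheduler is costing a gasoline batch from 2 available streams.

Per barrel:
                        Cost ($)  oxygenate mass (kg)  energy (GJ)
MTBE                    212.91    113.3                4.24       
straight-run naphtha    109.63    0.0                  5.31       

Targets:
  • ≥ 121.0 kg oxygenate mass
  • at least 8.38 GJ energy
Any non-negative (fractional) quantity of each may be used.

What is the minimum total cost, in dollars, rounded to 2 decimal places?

$306.90

This is a linear program. Let x1 = barrels of MTBE, x2 = barrels of straight-run naphtha.
min 212.91x1 + 109.63x2 with:
  113.3x1 ≥ 121   (oxygenate mass)
  4.24x1 + 5.31x2 ≥ 8.38   (energy)
  x1, x2 ≥ 0.
Both inputs are positive at the optimum. There the oxygenate mass and energy constraints are tight.
Optimal quantities: MTBE = 1.06796 barrels, straight-run naphtha = 0.725394 barrels.
Hence cost = 212.91·1.06796 + 109.63·0.725394 = $306.9043.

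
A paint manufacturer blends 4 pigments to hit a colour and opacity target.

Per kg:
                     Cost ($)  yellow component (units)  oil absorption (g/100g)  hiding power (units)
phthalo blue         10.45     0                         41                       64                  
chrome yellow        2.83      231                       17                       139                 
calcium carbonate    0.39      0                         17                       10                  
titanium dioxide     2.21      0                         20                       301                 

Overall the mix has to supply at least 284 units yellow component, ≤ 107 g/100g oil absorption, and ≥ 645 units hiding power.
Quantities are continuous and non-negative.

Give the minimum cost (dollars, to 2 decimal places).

Set it up as a linear program. Let x1 = kg of phthalo blue, x2 = kg of chrome yellow, x3 = kg of calcium carbonate, x4 = kg of titanium dioxide.
Minimize 10.45x1 + 2.83x2 + 0.39x3 + 2.21x4 with:
  231x2 ≥ 284   (yellow component)
  41x1 + 17x2 + 17x3 + 20x4 ≤ 107   (oil absorption)
  64x1 + 139x2 + 10x3 + 301x4 ≥ 645   (hiding power)
  x1, x2, x3, x4 ≥ 0.
At the optimum only chrome yellow, titanium dioxide are positive (phthalo blue, calcium carbonate = 0). The yellow component and hiding power requirements are met with equality.
That vertex is x2 = 1.229, x4 = 1.575.
Total cost: 2.83·1.229 + 2.21·1.575 = 6.9588.

$6.96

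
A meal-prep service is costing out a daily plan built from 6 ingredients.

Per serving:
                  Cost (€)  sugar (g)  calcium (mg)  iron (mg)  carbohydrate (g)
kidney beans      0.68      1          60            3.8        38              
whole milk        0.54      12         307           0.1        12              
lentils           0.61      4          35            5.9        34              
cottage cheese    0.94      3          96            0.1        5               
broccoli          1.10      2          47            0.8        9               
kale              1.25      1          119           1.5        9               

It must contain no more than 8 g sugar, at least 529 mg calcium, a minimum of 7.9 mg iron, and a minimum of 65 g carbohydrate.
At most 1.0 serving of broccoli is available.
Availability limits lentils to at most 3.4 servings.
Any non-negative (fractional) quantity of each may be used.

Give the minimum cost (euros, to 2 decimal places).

€4.71

Let x1 = servings of kidney beans, x2 = servings of whole milk, x3 = servings of lentils, x4 = servings of cottage cheese, x5 = servings of broccoli, x6 = servings of kale.
Minimise 0.68x1 + 0.54x2 + 0.61x3 + 0.94x4 + 1.1x5 + 1.25x6 s.t.:
  1x1 + 12x2 + 4x3 + 3x4 + 2x5 + 1x6 ≤ 8   (sugar)
  60x1 + 307x2 + 35x3 + 96x4 + 47x5 + 119x6 ≥ 529   (calcium)
  3.8x1 + 0.1x2 + 5.9x3 + 0.1x4 + 0.8x5 + 1.5x6 ≥ 7.9   (iron)
  38x1 + 12x2 + 34x3 + 5x4 + 9x5 + 9x6 ≥ 65   (carbohydrate)
  x5 ≤ 1
  x3 ≤ 3.4
  x1, x2, x3, x4, x5, x6 ≥ 0.
The cheapest feasible vertex uses only kidney beans, whole milk, kale; lentils, cottage cheese, broccoli are not used. There the sugar, calcium, carbohydrate constraints are tight.
Optimal quantities: kidney beans = 0.8582 servings, whole milk = 0.3322 servings, kale = 3.156 servings.
Hence cost = 0.68·0.8582 + 0.54·0.3322 + 1.25·3.156 = €4.7080.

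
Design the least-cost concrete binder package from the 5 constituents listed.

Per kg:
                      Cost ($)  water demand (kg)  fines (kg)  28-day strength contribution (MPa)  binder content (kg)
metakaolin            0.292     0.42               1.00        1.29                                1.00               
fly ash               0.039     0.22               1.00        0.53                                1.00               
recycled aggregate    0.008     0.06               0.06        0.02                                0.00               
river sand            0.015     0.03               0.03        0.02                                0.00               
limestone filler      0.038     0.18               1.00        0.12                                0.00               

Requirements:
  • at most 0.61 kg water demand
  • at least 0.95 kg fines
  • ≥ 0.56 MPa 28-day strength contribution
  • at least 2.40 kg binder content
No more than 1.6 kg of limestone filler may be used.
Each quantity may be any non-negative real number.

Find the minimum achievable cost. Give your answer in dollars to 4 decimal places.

Let x1 = kg of metakaolin, x2 = kg of fly ash, x3 = kg of recycled aggregate, x4 = kg of river sand, x5 = kg of limestone filler.
Minimize 0.292x1 + 0.039x2 + 0.008x3 + 0.015x4 + 0.038x5 s.t.:
  0.42x1 + 0.22x2 + 0.06x3 + 0.03x4 + 0.18x5 ≤ 0.61   (water demand)
  1x1 + 1x2 + 0.06x3 + 0.03x4 + 1x5 ≥ 0.95   (fines)
  1.29x1 + 0.53x2 + 0.02x3 + 0.02x4 + 0.12x5 ≥ 0.56   (28-day strength contribution)
  1x1 + 1x2 ≥ 2.4   (binder content)
  x5 ≤ 1.6
  x1, x2, x3, x4, x5 ≥ 0.
At the optimum only fly ash is positive (metakaolin, recycled aggregate, river sand, limestone filler = 0). The binder content requirement is met with equality.
Solving gives x2 = 2.4.
Objective = 0.039·2.4 = 0.093600.

$0.0936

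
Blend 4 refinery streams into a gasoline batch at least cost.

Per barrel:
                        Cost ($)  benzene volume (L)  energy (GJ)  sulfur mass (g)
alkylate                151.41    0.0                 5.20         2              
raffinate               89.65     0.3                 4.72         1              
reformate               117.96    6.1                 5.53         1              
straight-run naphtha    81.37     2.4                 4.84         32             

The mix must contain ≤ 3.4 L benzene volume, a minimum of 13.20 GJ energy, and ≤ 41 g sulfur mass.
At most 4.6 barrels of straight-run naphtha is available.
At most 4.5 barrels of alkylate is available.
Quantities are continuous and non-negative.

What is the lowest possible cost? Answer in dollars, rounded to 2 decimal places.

This is a linear program. Let x1 = barrels of alkylate, x2 = barrels of raffinate, x3 = barrels of reformate, x4 = barrels of straight-run naphtha.
Minimize 151.41x1 + 89.65x2 + 117.96x3 + 81.37x4 subject to:
  0.3x2 + 6.1x3 + 2.4x4 ≤ 3.4   (benzene volume)
  5.2x1 + 4.72x2 + 5.53x3 + 4.84x4 ≥ 13.2   (energy)
  2x1 + 1x2 + 1x3 + 32x4 ≤ 41   (sulfur mass)
  x4 ≤ 4.6
  x1 ≤ 4.5
  x1, x2, x3, x4 ≥ 0.
At the optimum only raffinate, straight-run naphtha are positive (alkylate, reformate = 0). Binding constraints: benzene volume and energy.
Solving gives x2 = 1.5415, x4 = 1.224.
Cost = 89.65·1.5415 + 81.37·1.224 = 237.7924.

$237.79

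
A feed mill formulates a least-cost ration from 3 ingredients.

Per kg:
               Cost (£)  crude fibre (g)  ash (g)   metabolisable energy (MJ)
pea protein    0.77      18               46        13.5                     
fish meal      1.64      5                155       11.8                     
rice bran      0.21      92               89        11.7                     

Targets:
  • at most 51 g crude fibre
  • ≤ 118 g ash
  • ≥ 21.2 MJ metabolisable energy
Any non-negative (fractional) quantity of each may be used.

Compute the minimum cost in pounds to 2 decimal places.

£1.07

Let x1 = kg of pea protein, x2 = kg of fish meal, x3 = kg of rice bran.
Minimize 0.77x1 + 1.64x2 + 0.21x3 s.t.:
  18x1 + 5x2 + 92x3 ≤ 51   (crude fibre)
  46x1 + 155x2 + 89x3 ≤ 118   (ash)
  13.5x1 + 11.8x2 + 11.7x3 ≥ 21.2   (metabolisable energy)
  x1, x2, x3 ≥ 0.
The minimum-cost mix takes nothing from fish meal — only pea protein, rice bran. There the crude fibre and metabolisable energy constraints are tight.
Optimal quantities: pea protein = 1.312 kg, rice bran = 0.2976 kg.
Objective = 0.77·1.312 + 0.21·0.2976 = 1.0727.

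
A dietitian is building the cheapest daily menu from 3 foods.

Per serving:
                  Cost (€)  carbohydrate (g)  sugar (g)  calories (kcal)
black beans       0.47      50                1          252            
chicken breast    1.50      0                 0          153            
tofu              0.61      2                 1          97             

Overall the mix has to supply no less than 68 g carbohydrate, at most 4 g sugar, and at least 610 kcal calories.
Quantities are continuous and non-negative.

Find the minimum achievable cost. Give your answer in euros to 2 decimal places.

Set it up as a linear program. Let x1 = servings of black beans, x2 = servings of chicken breast, x3 = servings of tofu.
min 0.47x1 + 1.5x2 + 0.61x3 subject to:
  50x1 + 2x3 ≥ 68   (carbohydrate)
  1x1 + 1x3 ≤ 4   (sugar)
  252x1 + 153x2 + 97x3 ≥ 610   (calories)
  x1, x2, x3 ≥ 0.
The minimum-cost mix takes nothing from chicken breast, tofu — only black beans. There the calories constraint is tight.
Optimal quantities: black beans = 2.421 servings.
Total cost: 0.47·2.421 = 1.1379.

€1.14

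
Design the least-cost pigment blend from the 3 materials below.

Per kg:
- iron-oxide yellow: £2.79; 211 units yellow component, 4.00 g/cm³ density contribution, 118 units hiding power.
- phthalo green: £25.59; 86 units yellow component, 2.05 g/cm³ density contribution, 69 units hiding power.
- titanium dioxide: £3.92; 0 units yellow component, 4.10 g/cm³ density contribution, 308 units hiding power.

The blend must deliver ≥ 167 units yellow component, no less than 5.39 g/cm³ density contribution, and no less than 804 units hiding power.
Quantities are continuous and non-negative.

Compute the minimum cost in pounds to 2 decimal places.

Treat it as an LP. Let x1 = kg of iron-oxide yellow, x2 = kg of phthalo green, x3 = kg of titanium dioxide.
min 2.79x1 + 25.59x2 + 3.92x3 with:
  211x1 + 86x2 ≥ 167   (yellow component)
  4x1 + 2.05x2 + 4.1x3 ≥ 5.39   (density contribution)
  118x1 + 69x2 + 308x3 ≥ 804   (hiding power)
  x1, x2, x3 ≥ 0.
The cheapest feasible vertex uses only iron-oxide yellow, titanium dioxide; phthalo green is not used. There the yellow component and hiding power constraints are tight.
Optimal quantities: iron-oxide yellow = 0.7915 kg, titanium dioxide = 2.307 kg.
Hence cost = 2.79·0.7915 + 3.92·2.307 = £11.2517.

£11.25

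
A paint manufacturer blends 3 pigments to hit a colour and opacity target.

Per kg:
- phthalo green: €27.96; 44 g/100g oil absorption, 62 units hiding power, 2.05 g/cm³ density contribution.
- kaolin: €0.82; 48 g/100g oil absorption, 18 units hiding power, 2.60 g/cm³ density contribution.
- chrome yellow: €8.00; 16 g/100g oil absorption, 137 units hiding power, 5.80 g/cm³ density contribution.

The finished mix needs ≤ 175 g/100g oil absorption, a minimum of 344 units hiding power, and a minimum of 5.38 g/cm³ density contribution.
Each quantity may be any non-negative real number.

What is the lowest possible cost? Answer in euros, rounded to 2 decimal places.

Treat it as an LP. Let x1 = kg of phthalo green, x2 = kg of kaolin, x3 = kg of chrome yellow.
Minimize 27.96x1 + 0.82x2 + 8x3 s.t.:
  44x1 + 48x2 + 16x3 ≤ 175   (oil absorption)
  62x1 + 18x2 + 137x3 ≥ 344   (hiding power)
  2.05x1 + 2.6x2 + 5.8x3 ≥ 5.38   (density contribution)
  x1, x2, x3 ≥ 0.
The optimal basis is {kaolin, chrome yellow}; phthalo green drops out. There the oil absorption and hiding power constraints are tight.
So kaolin = 2.938 kg, chrome yellow = 2.125 kg.
Objective = 0.82·2.938 + 8·2.125 = 19.4092.

€19.41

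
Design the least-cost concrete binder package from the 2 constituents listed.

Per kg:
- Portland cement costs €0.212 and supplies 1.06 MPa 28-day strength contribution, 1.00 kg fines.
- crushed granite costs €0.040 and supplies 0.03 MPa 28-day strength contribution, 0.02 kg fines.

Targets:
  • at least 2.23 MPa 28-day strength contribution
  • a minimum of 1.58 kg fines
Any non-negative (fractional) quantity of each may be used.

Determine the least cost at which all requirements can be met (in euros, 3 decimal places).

€0.446

Treat it as an LP. Let x1 = kg of Portland cement, x2 = kg of crushed granite.
Minimise 0.212x1 + 0.04x2 with:
  1.06x1 + 0.03x2 ≥ 2.23   (28-day strength contribution)
  1x1 + 0.02x2 ≥ 1.58   (fines)
  x1, x2 ≥ 0.
The minimum-cost mix takes nothing from crushed granite — only Portland cement. There the 28-day strength contribution constraint is tight.
Optimal quantities: Portland cement = 2.104 kg.
Objective = 0.212·2.104 = 0.44605.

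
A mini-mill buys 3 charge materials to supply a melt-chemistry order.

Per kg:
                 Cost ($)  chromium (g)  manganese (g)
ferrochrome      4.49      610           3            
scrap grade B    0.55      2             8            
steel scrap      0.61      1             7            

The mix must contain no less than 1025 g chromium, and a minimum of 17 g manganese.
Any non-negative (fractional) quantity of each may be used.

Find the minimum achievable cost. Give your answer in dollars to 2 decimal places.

$8.35

Set it up as a linear program. Let x1 = kg of ferrochrome, x2 = kg of scrap grade B, x3 = kg of steel scrap.
Minimise 4.49x1 + 0.55x2 + 0.61x3 s.t.:
  610x1 + 2x2 + 1x3 ≥ 1025   (chromium)
  3x1 + 8x2 + 7x3 ≥ 17   (manganese)
  x1, x2, x3 ≥ 0.
The cheapest feasible vertex uses only ferrochrome, scrap grade B; steel scrap is not used. The chromium and manganese requirements are met with equality.
So ferrochrome = 1.6754 kg, scrap grade B = 1.4967 kg.
Cost = 4.49·1.6754 + 0.55·1.4967 = 8.3457.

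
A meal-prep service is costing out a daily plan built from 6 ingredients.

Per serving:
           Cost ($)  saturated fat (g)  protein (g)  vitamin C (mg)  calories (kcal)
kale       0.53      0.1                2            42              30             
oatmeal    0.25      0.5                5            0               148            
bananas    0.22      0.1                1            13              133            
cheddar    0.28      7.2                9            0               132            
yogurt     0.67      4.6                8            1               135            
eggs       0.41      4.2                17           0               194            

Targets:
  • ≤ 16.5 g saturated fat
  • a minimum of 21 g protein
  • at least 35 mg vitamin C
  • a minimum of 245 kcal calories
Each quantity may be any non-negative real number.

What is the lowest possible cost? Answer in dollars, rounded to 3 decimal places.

$0.908

Let x1 = servings of kale, x2 = servings of oatmeal, x3 = servings of bananas, x4 = servings of cheddar, x5 = servings of yogurt, x6 = servings of eggs.
min 0.53x1 + 0.25x2 + 0.22x3 + 0.28x4 + 0.67x5 + 0.41x6 s.t.:
  0.1x1 + 0.5x2 + 0.1x3 + 7.2x4 + 4.6x5 + 4.2x6 ≤ 16.5   (saturated fat)
  2x1 + 5x2 + 1x3 + 9x4 + 8x5 + 17x6 ≥ 21   (protein)
  42x1 + 13x3 + 1x5 ≥ 35   (vitamin C)
  30x1 + 148x2 + 133x3 + 132x4 + 135x5 + 194x6 ≥ 245   (calories)
  x1, x2, x3, x4, x5, x6 ≥ 0.
The optimal basis is {kale, eggs}; oatmeal, bananas, cheddar, yogurt drop out. There the protein and vitamin C constraints are tight.
Optimal quantities: kale = 0.8333 servings, eggs = 1.137 servings.
Hence cost = 0.53·0.8333 + 0.41·1.137 = $0.90782.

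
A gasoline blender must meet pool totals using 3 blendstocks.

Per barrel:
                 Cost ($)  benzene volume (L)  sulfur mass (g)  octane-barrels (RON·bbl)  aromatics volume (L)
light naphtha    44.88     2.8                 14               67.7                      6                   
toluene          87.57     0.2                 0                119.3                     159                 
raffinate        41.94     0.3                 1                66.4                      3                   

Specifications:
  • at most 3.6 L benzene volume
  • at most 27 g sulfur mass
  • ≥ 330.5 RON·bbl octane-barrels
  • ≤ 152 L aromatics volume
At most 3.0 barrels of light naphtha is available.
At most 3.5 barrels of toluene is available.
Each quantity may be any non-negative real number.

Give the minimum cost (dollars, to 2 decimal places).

$208.75

Set it up as a linear program. Let x1 = barrels of light naphtha, x2 = barrels of toluene, x3 = barrels of raffinate.
Minimise 44.88x1 + 87.57x2 + 41.94x3 s.t.:
  2.8x1 + 0.2x2 + 0.3x3 ≤ 3.6   (benzene volume)
  14x1 + 1x3 ≤ 27   (sulfur mass)
  67.7x1 + 119.3x2 + 66.4x3 ≥ 330.5   (octane-barrels)
  6x1 + 159x2 + 3x3 ≤ 152   (aromatics volume)
  x1 ≤ 3
  x2 ≤ 3.5
  x1, x2, x3 ≥ 0.
The cheapest feasible vertex uses only raffinate; light naphtha, toluene are not used. Binding constraint: octane-barrels.
Optimal quantities: raffinate = 4.9774 barrels.
Cost = 41.94·4.9774 = 208.7522.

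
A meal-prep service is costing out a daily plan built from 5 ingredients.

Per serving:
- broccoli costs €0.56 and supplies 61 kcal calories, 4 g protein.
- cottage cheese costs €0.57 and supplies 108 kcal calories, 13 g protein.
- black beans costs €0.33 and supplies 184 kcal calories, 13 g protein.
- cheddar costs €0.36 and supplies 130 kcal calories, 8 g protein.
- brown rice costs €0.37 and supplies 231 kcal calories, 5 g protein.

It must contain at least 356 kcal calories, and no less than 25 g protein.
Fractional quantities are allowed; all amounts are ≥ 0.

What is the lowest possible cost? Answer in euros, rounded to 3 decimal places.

€0.638

Let x1 = servings of broccoli, x2 = servings of cottage cheese, x3 = servings of black beans, x4 = servings of cheddar, x5 = servings of brown rice.
Minimise 0.56x1 + 0.57x2 + 0.33x3 + 0.36x4 + 0.37x5 s.t.:
  61x1 + 108x2 + 184x3 + 130x4 + 231x5 ≥ 356   (calories)
  4x1 + 13x2 + 13x3 + 8x4 + 5x5 ≥ 25   (protein)
  x1, x2, x3, x4, x5 ≥ 0.
The optimal basis is {black beans, brown rice}; broccoli, cottage cheese, cheddar drop out. Binding constraints: calories and protein.
So black beans = 1.918 servings, brown rice = 0.01344 servings.
Hence cost = 0.33·1.918 + 0.37·0.01344 = €0.63791.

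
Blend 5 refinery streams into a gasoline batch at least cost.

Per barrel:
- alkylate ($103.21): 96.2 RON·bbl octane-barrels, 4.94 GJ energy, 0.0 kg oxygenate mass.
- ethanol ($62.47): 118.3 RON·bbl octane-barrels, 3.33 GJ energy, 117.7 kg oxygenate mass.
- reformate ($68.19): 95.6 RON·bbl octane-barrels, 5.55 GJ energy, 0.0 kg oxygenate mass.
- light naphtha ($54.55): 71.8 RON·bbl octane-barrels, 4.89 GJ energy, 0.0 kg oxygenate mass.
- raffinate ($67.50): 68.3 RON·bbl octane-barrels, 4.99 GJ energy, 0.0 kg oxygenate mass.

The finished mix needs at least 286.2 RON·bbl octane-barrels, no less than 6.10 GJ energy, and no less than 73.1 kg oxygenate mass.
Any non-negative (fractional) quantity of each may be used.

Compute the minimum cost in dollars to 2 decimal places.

Let x1 = barrels of alkylate, x2 = barrels of ethanol, x3 = barrels of reformate, x4 = barrels of light naphtha, x5 = barrels of raffinate.
Minimise 103.21x1 + 62.47x2 + 68.19x3 + 54.55x4 + 67.5x5 with:
  96.2x1 + 118.3x2 + 95.6x3 + 71.8x4 + 68.3x5 ≥ 286.2   (octane-barrels)
  4.94x1 + 3.33x2 + 5.55x3 + 4.89x4 + 4.99x5 ≥ 6.1   (energy)
  117.7x2 ≥ 73.1   (oxygenate mass)
  x1, x2, x3, x4, x5 ≥ 0.
The cheapest feasible vertex uses only ethanol; alkylate, reformate, light naphtha, raffinate are not used. Binding constraint: octane-barrels.
Solving gives x2 = 2.4193.
Cost = 62.47·2.4193 = 151.1337.

$151.13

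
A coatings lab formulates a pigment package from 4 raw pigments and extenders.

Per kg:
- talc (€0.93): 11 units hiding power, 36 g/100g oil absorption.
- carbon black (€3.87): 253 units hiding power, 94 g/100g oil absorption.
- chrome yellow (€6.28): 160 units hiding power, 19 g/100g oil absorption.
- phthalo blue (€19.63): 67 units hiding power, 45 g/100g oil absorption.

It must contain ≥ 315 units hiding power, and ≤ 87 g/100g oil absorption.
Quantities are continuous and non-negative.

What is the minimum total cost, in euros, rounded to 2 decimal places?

€7.66

Set it up as a linear program. Let x1 = kg of talc, x2 = kg of carbon black, x3 = kg of chrome yellow, x4 = kg of phthalo blue.
min 0.93x1 + 3.87x2 + 6.28x3 + 19.63x4 s.t.:
  11x1 + 253x2 + 160x3 + 67x4 ≥ 315   (hiding power)
  36x1 + 94x2 + 19x3 + 45x4 ≤ 87   (oil absorption)
  x1, x2, x3, x4 ≥ 0.
The optimal basis is {carbon black, chrome yellow}; talc, phthalo blue drop out. Binding constraints: hiding power and oil absorption.
So carbon black = 0.7754 kg, chrome yellow = 0.7426 kg.
Hence cost = 3.87·0.7754 + 6.28·0.7426 = €7.6643.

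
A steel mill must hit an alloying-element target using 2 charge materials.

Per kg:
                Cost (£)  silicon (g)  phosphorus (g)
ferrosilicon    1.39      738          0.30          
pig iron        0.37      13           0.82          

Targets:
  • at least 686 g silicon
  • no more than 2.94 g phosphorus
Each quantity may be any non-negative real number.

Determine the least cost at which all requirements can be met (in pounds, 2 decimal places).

Set it up as a linear program. Let x1 = kg of ferrosilicon, x2 = kg of pig iron.
Minimise 1.39x1 + 0.37x2 with:
  738x1 + 13x2 ≥ 686   (silicon)
  0.3x1 + 0.82x2 ≤ 2.94   (phosphorus)
  x1, x2 ≥ 0.
The minimum-cost mix takes nothing from pig iron — only ferrosilicon. There the silicon constraint is tight.
Optimal quantities: ferrosilicon = 0.9295 kg.
Cost = 1.39·0.9295 = 1.2920.

£1.29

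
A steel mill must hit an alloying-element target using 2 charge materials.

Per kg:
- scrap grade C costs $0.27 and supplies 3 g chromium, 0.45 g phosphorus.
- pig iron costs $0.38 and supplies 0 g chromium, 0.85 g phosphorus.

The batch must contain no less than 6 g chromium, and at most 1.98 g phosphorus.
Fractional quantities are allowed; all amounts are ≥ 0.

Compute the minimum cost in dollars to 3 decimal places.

$0.540

Let x1 = kg of scrap grade C, x2 = kg of pig iron.
min 0.27x1 + 0.38x2 subject to:
  3x1 ≥ 6   (chromium)
  0.45x1 + 0.85x2 ≤ 1.98   (phosphorus)
  x1, x2 ≥ 0.
The minimum-cost mix takes nothing from pig iron — only scrap grade C. Binding constraint: chromium.
Solving gives x1 = 2.
Total cost: 0.27·2 = 0.54000.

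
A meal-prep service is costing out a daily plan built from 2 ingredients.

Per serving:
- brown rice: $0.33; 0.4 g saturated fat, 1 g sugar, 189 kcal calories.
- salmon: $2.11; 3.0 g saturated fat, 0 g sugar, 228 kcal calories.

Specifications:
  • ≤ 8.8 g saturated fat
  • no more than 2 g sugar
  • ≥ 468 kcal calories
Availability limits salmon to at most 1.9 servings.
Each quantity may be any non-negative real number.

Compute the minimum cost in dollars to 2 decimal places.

Set it up as a linear program. Let x1 = servings of brown rice, x2 = servings of salmon.
min 0.33x1 + 2.11x2 s.t.:
  0.4x1 + 3x2 ≤ 8.8   (saturated fat)
  1x1 ≤ 2   (sugar)
  189x1 + 228x2 ≥ 468   (calories)
  x2 ≤ 1.9
  x1, x2 ≥ 0.
Both inputs are positive at the optimum. The sugar and calories requirements are met with equality.
That vertex is x1 = 2, x2 = 0.3947.
Objective = 0.33·2 + 2.11·0.3947 = 1.4928.

$1.49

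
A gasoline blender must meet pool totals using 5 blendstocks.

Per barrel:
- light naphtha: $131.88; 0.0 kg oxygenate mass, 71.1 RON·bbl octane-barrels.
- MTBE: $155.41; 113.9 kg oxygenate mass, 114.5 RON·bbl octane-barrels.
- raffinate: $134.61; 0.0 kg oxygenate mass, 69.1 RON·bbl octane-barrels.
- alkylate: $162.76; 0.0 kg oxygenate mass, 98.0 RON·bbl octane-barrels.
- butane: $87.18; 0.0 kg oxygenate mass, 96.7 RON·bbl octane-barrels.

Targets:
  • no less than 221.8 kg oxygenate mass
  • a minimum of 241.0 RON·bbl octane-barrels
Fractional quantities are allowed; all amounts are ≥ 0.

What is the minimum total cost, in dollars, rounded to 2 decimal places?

Set it up as a linear program. Let x1 = barrels of light naphtha, x2 = barrels of MTBE, x3 = barrels of raffinate, x4 = barrels of alkylate, x5 = barrels of butane.
Minimise 131.88x1 + 155.41x2 + 134.61x3 + 162.76x4 + 87.18x5 with:
  113.9x2 ≥ 221.8   (oxygenate mass)
  71.1x1 + 114.5x2 + 69.1x3 + 98x4 + 96.7x5 ≥ 241   (octane-barrels)
  x1, x2, x3, x4, x5 ≥ 0.
At the optimum only MTBE, butane are positive (light naphtha, raffinate, alkylate = 0). Binding constraints: oxygenate mass and octane-barrels.
Optimal quantities: MTBE = 1.9473 barrels, butane = 0.18647 barrels.
Cost = 155.41·1.9473 + 87.18·0.18647 = 318.8863.

$318.89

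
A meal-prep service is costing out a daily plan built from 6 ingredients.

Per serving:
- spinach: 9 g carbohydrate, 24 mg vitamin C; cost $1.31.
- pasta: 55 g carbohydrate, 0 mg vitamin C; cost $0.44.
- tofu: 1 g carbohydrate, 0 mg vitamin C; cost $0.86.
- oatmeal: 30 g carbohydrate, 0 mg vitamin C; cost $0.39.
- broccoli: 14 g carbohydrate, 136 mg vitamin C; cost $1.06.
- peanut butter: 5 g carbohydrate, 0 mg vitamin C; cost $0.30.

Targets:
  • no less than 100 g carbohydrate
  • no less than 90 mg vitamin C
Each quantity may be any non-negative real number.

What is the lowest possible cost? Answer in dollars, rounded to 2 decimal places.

Treat it as an LP. Let x1 = servings of spinach, x2 = servings of pasta, x3 = servings of tofu, x4 = servings of oatmeal, x5 = servings of broccoli, x6 = servings of peanut butter.
min 1.31x1 + 0.44x2 + 0.86x3 + 0.39x4 + 1.06x5 + 0.3x6 subject to:
  9x1 + 55x2 + 1x3 + 30x4 + 14x5 + 5x6 ≥ 100   (carbohydrate)
  24x1 + 136x5 ≥ 90   (vitamin C)
  x1, x2, x3, x4, x5, x6 ≥ 0.
The cheapest feasible vertex uses only pasta, broccoli; spinach, tofu, oatmeal, peanut butter are not used. The carbohydrate and vitamin C requirements are met with equality.
So pasta = 1.65 servings, broccoli = 0.6618 servings.
Total cost: 0.44·1.65 + 1.06·0.6618 = 1.4275.

$1.43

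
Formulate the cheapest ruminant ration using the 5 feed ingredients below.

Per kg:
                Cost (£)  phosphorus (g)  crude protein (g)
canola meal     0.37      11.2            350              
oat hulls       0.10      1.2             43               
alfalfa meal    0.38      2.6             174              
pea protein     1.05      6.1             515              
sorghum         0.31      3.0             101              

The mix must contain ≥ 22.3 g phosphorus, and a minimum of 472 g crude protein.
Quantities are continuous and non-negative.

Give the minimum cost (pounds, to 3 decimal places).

£0.737

Set it up as a linear program. Let x1 = kg of canola meal, x2 = kg of oat hulls, x3 = kg of alfalfa meal, x4 = kg of pea protein, x5 = kg of sorghum.
Minimise 0.37x1 + 0.1x2 + 0.38x3 + 1.05x4 + 0.31x5 with:
  11.2x1 + 1.2x2 + 2.6x3 + 6.1x4 + 3x5 ≥ 22.3   (phosphorus)
  350x1 + 43x2 + 174x3 + 515x4 + 101x5 ≥ 472   (crude protein)
  x1, x2, x3, x4, x5 ≥ 0.
At the optimum only canola meal is positive (oat hulls, alfalfa meal, pea protein, sorghum = 0). Binding constraint: phosphorus.
So canola meal = 1.991 kg.
Total cost: 0.37·1.991 = 0.73667.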